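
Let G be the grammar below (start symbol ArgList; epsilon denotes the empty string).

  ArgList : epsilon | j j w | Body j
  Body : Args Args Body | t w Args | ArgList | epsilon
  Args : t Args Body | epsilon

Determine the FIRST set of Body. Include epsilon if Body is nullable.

{ j, t, epsilon }

From Body : Args Args Body: Args, Args, Body nullable, take FIRST(Args) ∪ FIRST(Args) ∪ FIRST(Body) = { j, t }; also epsilon since the whole RHS is nullable.
Body : t w Args contributes {t}.
From Body : ArgList: add FIRST(ArgList) = { j, t, epsilon } (including epsilon since ArgList is nullable).
Body : epsilon contributes epsilon.
Union: FIRST(Body) = { j, t, epsilon }.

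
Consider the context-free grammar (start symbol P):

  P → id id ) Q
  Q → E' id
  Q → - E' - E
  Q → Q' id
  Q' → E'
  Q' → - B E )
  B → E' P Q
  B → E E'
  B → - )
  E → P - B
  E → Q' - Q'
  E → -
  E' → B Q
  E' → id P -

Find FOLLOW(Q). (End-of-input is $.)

{ $, ), -, id }

In P → id id ) Q: Q is at the end, add FOLLOW(P) = { $, -, id }.
In B → E' P Q: Q is at the end, add FOLLOW(B) = { $, ), -, id }.
In E' → B Q: Q is at the end, add FOLLOW(E') = { $, ), -, id }.
Union: FOLLOW(Q) = { $, ), -, id }.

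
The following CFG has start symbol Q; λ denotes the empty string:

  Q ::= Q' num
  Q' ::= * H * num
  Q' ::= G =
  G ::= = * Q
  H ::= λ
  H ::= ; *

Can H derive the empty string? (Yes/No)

Yes

H has an λ-production, so H ⇒ λ.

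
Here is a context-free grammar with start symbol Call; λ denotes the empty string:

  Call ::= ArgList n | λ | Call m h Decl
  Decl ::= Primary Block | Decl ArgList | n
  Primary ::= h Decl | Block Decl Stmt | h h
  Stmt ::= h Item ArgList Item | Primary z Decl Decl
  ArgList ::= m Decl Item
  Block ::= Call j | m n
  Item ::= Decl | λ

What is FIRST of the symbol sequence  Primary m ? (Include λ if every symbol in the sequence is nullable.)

Add FIRST(Primary) = { h, j, m }; Primary is not nullable, stop.

{ h, j, m }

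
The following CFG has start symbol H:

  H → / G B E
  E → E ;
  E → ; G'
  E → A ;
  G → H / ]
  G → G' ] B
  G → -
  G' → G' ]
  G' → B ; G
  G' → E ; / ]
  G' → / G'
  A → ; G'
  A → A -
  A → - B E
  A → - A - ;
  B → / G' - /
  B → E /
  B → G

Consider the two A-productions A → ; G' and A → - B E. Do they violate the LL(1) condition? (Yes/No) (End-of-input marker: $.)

FIRST(; G') = { ; } and FIRST(- B E) = { - }.
The FIRST sets are disjoint and neither alternative is nullable — no conflict.

No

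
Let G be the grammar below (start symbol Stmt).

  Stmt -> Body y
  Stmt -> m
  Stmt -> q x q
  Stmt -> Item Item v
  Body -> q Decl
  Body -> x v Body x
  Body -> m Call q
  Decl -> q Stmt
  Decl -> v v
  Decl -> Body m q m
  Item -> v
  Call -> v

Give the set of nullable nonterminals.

No nonterminal has an empty production or an RHS whose symbols are all nullable.

{ } (none)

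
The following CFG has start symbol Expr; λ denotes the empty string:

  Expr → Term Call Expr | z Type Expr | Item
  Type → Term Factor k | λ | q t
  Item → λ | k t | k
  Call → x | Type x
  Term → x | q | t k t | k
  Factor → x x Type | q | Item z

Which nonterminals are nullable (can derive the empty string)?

Directly nullable (have an λ-production): Type, Item.
Expr → Item with every symbol nullable, so Expr is nullable.
No other nonterminal has a production whose RHS symbols are all nullable.

{ Expr, Item, Type }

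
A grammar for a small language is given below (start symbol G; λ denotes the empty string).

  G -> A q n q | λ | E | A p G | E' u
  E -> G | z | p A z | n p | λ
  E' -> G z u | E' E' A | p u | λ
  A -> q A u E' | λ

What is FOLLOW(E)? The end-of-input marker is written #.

In G -> E: E is at the end, add FOLLOW(G) = { #, z }.
Union: FOLLOW(E) = { #, z }.

{ #, z }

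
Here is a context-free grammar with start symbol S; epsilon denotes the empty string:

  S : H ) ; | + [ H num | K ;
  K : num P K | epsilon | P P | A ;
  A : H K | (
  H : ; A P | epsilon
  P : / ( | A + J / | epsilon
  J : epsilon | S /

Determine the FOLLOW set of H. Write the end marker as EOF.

{ (, ), +, /, ;, num }

In S : H ) ;: add FIRST() ;) = { ) }.
In S : + [ H num: add FIRST(num) = { num }.
In A : H K: add FIRST(K)\{epsilon} = { (, +, /, ;, num }.
  Since K is nullable, also add FOLLOW(A) = { (, ), +, /, ;, num }.
Union: FOLLOW(H) = { (, ), +, /, ;, num }.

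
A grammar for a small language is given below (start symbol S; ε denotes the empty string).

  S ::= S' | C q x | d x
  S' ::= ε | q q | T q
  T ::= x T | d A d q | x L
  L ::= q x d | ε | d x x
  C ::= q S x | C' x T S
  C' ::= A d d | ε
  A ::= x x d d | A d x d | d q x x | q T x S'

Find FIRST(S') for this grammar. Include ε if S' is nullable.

S' ::= ε contributes ε.
S' ::= q q contributes {q}.
From S' ::= T q: add FIRST(T) = { d, x }.
Union: FIRST(S') = { d, q, x, ε }.

{ d, q, x, ε }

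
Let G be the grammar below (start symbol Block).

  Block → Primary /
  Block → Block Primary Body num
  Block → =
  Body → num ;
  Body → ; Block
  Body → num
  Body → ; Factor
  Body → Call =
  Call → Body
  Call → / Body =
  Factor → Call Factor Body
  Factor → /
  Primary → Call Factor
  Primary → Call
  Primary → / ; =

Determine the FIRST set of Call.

{ /, ;, num }

From Call → Body: add FIRST(Body) = { /, ;, num }.
Call → / Body = contributes {/}.
Union: FIRST(Call) = { /, ;, num }.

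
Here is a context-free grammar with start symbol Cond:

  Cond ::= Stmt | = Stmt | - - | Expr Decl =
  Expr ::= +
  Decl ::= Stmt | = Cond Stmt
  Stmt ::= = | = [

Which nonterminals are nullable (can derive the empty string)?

No nonterminal has an empty production or an RHS whose symbols are all nullable.

{ } (none)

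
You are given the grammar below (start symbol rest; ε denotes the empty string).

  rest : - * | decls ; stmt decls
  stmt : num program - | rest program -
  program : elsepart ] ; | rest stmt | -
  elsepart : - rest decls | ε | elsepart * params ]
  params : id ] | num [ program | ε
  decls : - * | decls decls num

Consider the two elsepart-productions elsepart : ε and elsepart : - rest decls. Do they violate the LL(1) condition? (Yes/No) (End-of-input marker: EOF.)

No

FIRST(ε) = { ε } and FIRST(- rest decls) = { - }.
The first is nullable but FOLLOW(elsepart) = { *, ] } is disjoint from FIRST of the second.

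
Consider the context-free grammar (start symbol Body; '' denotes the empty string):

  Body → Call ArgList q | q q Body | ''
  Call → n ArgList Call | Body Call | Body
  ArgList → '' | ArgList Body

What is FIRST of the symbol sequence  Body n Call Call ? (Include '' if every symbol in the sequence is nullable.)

Add FIRST(Body)\{''} = { n, q }; Body is nullable, continue.
n is a terminal; add {n} and stop.

{ n, q }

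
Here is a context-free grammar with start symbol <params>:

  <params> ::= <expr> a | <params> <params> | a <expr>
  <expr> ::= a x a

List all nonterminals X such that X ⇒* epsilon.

No nonterminal has an empty production or an RHS whose symbols are all nullable.

{ } (none)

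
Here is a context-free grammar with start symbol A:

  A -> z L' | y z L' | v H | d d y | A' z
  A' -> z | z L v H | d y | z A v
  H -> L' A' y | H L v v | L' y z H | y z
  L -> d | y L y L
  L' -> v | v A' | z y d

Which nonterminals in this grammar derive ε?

No nonterminal has an empty production or an RHS whose symbols are all nullable.

{ } (none)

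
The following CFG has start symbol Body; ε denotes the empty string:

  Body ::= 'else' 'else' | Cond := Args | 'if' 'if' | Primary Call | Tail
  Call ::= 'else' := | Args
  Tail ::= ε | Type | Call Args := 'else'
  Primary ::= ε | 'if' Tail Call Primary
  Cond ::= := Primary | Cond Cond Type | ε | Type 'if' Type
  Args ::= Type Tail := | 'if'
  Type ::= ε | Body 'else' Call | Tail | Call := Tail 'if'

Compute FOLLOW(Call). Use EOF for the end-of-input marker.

In Body ::= Primary Call: Call is at the end, add FOLLOW(Body) = { EOF, 'else' }.
In Tail ::= Call Args := 'else': add FIRST(Args := 'else') = { 'else', 'if', := }.
In Primary ::= 'if' Tail Call Primary: add FIRST(Primary)\{ε} = { 'if' }.
  Since Primary is nullable, also add FOLLOW(Primary) = { 'else', 'if', := }.
In Type ::= Body 'else' Call: Call is at the end, add FOLLOW(Type) = { EOF, 'else', 'if', := }.
In Type ::= Call := Tail 'if': add FIRST(:= Tail 'if') = { := }.
Union: FOLLOW(Call) = { EOF, 'else', 'if', := }.

{ EOF, 'else', 'if', := }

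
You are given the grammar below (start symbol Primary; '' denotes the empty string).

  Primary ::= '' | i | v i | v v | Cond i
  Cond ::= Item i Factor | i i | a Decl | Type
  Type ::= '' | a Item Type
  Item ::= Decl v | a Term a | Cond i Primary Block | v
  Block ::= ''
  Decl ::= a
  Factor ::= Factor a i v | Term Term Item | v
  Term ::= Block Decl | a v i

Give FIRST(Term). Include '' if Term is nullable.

From Term ::= Block Decl: Block nullable, take FIRST(Block) ∪ FIRST(Decl) = { a }.
Term ::= a v i contributes {a}.
Union: FIRST(Term) = { a }.

{ a }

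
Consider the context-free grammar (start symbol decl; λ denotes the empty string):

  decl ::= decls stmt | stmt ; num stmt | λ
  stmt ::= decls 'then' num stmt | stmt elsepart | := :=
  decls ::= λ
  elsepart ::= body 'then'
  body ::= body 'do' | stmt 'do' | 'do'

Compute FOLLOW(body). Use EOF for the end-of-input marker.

In elsepart ::= body 'then': add FIRST('then') = { 'then' }.
In body ::= body 'do': add FIRST('do') = { 'do' }.
Union: FOLLOW(body) = { 'do', 'then' }.

{ 'do', 'then' }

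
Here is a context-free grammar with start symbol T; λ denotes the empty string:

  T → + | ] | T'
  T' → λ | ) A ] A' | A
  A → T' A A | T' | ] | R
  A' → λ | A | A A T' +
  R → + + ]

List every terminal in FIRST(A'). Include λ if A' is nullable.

{ ), +, ], λ }

A' → λ contributes λ.
From A' → A: add FIRST(A) = { ), +, ], λ } (including λ since A is nullable).
From A' → A A T' +: A, A, T' nullable, take FIRST(A) ∪ FIRST(A) ∪ FIRST(T') ∪ {+} = { ), +, ] }.
Union: FIRST(A') = { ), +, ], λ }.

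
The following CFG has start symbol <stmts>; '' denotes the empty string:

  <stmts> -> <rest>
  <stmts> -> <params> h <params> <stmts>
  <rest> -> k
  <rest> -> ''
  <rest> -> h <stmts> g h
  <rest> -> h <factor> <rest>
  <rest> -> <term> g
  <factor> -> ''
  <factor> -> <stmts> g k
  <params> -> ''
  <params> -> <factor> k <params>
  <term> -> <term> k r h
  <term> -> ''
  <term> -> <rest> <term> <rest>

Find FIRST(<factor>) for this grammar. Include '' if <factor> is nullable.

<factor> -> '' contributes ''.
From <factor> -> <stmts> g k: <stmts> nullable, take FIRST(<stmts>) ∪ {g} = { g, h, k }.
Union: FIRST(<factor>) = { g, h, k, '' }.

{ g, h, k, '' }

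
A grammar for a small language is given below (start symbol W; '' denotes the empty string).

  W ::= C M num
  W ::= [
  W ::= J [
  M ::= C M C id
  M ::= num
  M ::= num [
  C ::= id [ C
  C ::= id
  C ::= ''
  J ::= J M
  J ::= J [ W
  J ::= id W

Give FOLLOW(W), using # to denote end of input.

W is the start symbol, so # ∈ FOLLOW(W).
In J ::= J [ W: W is at the end, add FOLLOW(J) = { [, id, num }.
In J ::= id W: W is at the end, add FOLLOW(J) = { [, id, num }.
Union: FOLLOW(W) = { #, [, id, num }.

{ #, [, id, num }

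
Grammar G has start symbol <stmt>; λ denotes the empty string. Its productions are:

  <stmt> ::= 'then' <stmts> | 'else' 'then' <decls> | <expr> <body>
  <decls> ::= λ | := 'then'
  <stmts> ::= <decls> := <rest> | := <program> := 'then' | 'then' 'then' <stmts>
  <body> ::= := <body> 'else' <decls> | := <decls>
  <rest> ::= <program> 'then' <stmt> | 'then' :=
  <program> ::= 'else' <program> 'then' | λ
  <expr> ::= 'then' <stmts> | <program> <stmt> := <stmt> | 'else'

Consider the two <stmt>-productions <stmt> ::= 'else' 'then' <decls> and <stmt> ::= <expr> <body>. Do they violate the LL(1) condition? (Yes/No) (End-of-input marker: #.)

FIRST('else' 'then' <decls>) = { 'else' } and FIRST(<expr> <body>) = { 'else', 'then' }.
Both contain 'else', so the two alternatives are not disjoint — LL(1) conflict.

Yes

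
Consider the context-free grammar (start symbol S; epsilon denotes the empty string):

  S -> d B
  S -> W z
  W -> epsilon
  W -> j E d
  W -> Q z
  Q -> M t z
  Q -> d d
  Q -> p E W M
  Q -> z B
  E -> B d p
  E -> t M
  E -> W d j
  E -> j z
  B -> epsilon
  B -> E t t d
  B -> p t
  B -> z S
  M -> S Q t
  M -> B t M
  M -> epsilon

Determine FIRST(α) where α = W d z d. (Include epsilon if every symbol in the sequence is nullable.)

Add FIRST(W)\{epsilon} = { d, j, p, t, z }; W is nullable, continue.
d is a terminal; add {d} and stop.

{ d, j, p, t, z }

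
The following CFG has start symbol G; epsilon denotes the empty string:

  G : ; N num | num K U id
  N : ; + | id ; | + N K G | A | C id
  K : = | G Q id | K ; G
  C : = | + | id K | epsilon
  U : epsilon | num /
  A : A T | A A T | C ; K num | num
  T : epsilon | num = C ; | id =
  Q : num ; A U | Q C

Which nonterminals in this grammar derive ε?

{ C, T, U }

Directly nullable (have an epsilon-production): C, U, T.
No other nonterminal has a production whose RHS symbols are all nullable.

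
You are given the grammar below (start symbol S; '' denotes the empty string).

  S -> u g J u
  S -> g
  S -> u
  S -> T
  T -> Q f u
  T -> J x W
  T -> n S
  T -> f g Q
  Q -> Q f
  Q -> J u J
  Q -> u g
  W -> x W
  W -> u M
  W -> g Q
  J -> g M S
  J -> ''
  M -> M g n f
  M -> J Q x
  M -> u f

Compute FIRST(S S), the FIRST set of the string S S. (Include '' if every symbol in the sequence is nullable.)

Add FIRST(S) = { f, g, n, u, x }; S is not nullable, stop.

{ f, g, n, u, x }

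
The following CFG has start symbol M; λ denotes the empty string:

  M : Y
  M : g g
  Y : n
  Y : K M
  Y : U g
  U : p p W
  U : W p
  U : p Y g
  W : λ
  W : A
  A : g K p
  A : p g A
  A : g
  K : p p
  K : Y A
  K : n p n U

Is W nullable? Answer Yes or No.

Yes

W has an λ-production, so W ⇒ λ.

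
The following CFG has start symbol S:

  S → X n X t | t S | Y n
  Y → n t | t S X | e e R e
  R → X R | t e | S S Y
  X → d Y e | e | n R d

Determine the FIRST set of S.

From S → X n X t: add FIRST(X) = { d, e, n }.
S → t S contributes {t}.
From S → Y n: add FIRST(Y) = { e, n, t }.
Union: FIRST(S) = { d, e, n, t }.

{ d, e, n, t }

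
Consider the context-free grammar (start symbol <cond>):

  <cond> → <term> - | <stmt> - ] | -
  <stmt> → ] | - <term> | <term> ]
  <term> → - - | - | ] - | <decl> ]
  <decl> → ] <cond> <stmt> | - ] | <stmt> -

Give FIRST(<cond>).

{ -, ] }

From <cond> → <term> -: add FIRST(<term>) = { -, ] }.
From <cond> → <stmt> - ]: add FIRST(<stmt>) = { -, ] }.
<cond> → - contributes {-}.
Union: FIRST(<cond>) = { -, ] }.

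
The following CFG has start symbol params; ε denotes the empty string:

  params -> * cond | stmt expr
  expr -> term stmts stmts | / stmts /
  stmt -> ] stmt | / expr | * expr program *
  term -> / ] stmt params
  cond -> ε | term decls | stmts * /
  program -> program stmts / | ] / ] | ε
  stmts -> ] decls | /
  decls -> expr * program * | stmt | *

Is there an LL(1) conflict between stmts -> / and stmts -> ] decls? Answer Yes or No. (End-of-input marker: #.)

FIRST(/) = { / } and FIRST(] decls) = { ] }.
The FIRST sets are disjoint and neither alternative is nullable — no conflict.

No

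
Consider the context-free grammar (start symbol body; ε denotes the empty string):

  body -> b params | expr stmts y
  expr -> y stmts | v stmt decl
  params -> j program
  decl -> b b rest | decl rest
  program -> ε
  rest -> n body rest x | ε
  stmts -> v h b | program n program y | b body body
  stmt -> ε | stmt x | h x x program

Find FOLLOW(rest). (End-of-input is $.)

{ b, n, v, x }

In decl -> b b rest: rest is at the end, add FOLLOW(decl) = { b, n, v }.
In decl -> decl rest: rest is at the end, add FOLLOW(decl) = { b, n, v }.
In rest -> n body rest x: add FIRST(x) = { x }.
Union: FOLLOW(rest) = { b, n, v, x }.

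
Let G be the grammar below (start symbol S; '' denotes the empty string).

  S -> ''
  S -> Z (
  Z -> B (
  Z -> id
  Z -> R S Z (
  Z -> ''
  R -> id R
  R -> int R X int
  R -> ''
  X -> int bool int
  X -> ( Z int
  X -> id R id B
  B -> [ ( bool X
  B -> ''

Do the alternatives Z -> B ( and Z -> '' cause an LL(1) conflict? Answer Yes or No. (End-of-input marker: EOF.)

Yes

FIRST(B () = { (, [ } and FIRST('') = { '' }.
The second alternative is nullable and FOLLOW(Z) = { (, int } shares ( with FIRST of the first — conflict.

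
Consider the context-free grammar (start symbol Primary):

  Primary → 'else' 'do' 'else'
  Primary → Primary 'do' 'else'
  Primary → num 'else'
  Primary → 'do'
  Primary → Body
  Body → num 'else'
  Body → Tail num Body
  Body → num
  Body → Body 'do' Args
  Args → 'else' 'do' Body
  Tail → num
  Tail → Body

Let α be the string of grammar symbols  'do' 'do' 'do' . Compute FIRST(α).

'do' is a terminal; add {'do'} and stop.

{ 'do' }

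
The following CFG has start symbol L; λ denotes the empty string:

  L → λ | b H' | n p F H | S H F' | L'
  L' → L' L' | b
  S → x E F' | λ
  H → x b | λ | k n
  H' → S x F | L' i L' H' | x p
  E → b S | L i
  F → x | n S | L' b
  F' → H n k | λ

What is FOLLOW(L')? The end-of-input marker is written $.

In L → L': L' is at the end, add FOLLOW(L) = { $, i }.
In L' → L' L': add FIRST(L') = { b }.
In L' → L' L': L' is at the end, add FOLLOW(L') = { $, b, i, x }.
In H' → L' i L' H': add FIRST(i L' H') = { i }.
In H' → L' i L' H': add FIRST(H') = { b, x }.
In F → L' b: add FIRST(b) = { b }.
Union: FOLLOW(L') = { $, b, i, x }.

{ $, b, i, x }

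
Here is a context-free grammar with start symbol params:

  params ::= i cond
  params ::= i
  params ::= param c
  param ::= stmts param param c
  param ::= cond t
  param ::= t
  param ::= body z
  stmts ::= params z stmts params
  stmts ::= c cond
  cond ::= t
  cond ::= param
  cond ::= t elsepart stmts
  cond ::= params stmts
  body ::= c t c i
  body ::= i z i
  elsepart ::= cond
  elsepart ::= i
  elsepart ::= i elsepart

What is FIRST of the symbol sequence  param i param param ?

Add FIRST(param) = { c, i, t }; param is not nullable, stop.

{ c, i, t }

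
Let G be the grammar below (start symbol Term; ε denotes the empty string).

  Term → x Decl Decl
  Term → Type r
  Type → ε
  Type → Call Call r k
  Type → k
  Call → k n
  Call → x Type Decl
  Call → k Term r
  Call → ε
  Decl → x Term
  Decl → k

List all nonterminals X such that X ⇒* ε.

Directly nullable (have an ε-production): Type, Call.
No other nonterminal has a production whose RHS symbols are all nullable.

{ Call, Type }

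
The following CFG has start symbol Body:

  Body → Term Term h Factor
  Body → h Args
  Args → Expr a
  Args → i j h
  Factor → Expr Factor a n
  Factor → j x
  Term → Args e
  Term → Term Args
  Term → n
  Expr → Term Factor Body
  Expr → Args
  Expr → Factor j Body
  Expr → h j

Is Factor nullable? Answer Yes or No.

No

No nonterminal in this grammar is nullable.
No production of Factor has an RHS whose symbols are all nullable, so Factor is not nullable.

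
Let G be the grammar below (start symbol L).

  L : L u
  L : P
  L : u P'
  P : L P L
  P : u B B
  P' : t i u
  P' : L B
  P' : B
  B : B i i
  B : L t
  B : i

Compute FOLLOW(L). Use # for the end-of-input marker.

L is the start symbol, so # ∈ FOLLOW(L).
In L : L u: add FIRST(u) = { u }.
In P : L P L: add FIRST(P L) = { u }.
In P : L P L: L is at the end, add FOLLOW(P) = { #, i, t, u }.
In P' : L B: add FIRST(B) = { i, u }.
In B : L t: add FIRST(t) = { t }.
Union: FOLLOW(L) = { #, i, t, u }.

{ #, i, t, u }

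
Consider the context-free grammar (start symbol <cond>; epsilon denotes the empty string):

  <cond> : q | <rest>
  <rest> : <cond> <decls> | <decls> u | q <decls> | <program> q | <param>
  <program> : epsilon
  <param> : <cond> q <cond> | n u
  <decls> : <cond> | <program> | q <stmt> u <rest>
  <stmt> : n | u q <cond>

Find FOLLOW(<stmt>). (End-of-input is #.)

In <decls> : q <stmt> u <rest>: add FIRST(u <rest>) = { u }.
Union: FOLLOW(<stmt>) = { u }.

{ u }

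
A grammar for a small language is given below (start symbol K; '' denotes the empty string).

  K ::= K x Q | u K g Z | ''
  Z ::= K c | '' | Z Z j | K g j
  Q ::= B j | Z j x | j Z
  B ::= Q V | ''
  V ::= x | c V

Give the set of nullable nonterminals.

Directly nullable (have an ''-production): K, Z, B.
No other nonterminal has a production whose RHS symbols are all nullable.

{ B, K, Z }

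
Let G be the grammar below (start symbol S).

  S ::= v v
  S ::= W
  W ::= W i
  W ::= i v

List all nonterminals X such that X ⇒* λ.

No nonterminal has an empty production or an RHS whose symbols are all nullable.

{ } (none)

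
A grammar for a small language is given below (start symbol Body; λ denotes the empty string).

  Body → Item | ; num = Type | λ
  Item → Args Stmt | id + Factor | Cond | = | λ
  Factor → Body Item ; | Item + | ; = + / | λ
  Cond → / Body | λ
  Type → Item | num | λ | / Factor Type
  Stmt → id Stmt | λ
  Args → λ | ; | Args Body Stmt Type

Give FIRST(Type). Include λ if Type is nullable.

From Type → Item: add FIRST(Item) = { /, ;, =, id, num, λ } (including λ since Item is nullable).
Type → num contributes {num}.
Type → λ contributes λ.
Type → / Factor Type contributes {/}.
Union: FIRST(Type) = { /, ;, =, id, num, λ }.

{ /, ;, =, id, num, λ }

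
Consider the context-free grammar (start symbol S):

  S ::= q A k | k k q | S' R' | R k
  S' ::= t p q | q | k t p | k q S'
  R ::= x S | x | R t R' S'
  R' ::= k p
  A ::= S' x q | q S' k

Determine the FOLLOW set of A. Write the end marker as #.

{ k }

In S ::= q A k: add FIRST(k) = { k }.
Union: FOLLOW(A) = { k }.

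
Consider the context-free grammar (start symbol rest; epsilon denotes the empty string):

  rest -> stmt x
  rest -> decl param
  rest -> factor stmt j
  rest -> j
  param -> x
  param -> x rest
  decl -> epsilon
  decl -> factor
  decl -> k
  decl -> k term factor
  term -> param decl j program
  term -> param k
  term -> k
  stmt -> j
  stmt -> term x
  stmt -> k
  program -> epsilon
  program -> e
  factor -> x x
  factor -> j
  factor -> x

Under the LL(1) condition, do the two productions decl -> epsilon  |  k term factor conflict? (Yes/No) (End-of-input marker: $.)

No

FIRST(epsilon) = { epsilon } and FIRST(k term factor) = { k }.
The first is nullable but FOLLOW(decl) = { j, x } is disjoint from FIRST of the second.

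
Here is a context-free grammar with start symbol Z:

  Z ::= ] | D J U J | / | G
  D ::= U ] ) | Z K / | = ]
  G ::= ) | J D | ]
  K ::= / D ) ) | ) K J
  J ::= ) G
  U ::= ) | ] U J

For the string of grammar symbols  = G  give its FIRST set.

{ = }

= is a terminal; add {=} and stop.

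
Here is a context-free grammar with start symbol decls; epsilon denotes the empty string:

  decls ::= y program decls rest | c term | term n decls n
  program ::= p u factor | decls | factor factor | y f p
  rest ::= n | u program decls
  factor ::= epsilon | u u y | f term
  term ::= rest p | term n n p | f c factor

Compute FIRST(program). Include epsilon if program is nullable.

{ c, f, n, p, u, y, epsilon }

program ::= p u factor contributes {p}.
From program ::= decls: add FIRST(decls) = { c, f, n, u, y }.
From program ::= factor factor: factor, factor nullable, take FIRST(factor) ∪ FIRST(factor) = { f, u }; also epsilon since the whole RHS is nullable.
program ::= y f p contributes {y}.
Union: FIRST(program) = { c, f, n, p, u, y, epsilon }.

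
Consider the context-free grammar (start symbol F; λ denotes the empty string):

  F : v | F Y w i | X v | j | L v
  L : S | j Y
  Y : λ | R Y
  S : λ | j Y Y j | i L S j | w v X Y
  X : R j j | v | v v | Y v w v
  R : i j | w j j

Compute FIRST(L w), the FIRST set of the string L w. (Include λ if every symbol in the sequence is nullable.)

Add FIRST(L)\{λ} = { i, j, w }; L is nullable, continue.
w is a terminal; add {w} and stop.

{ i, j, w }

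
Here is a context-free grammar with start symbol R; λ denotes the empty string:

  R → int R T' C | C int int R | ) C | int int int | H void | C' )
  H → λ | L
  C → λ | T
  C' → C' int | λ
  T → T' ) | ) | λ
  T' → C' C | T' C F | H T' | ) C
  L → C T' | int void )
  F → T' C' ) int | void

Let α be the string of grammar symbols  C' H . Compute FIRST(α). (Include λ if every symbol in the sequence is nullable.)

{ ), int, void, λ }

Add FIRST(C')\{λ} = { int }; C' is nullable, continue.
Add FIRST(H)\{λ} = { ), int, void }; H is nullable, continue.
Every symbol is nullable, so include λ.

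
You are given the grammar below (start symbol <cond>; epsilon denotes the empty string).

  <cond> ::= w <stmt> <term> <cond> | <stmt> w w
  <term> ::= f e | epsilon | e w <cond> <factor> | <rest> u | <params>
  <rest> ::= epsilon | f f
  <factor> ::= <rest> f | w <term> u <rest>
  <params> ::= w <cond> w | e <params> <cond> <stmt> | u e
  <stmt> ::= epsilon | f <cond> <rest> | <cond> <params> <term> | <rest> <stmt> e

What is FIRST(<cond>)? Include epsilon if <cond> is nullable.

{ e, f, w }

<cond> ::= w <stmt> <term> <cond> contributes {w}.
From <cond> ::= <stmt> w w: <stmt> nullable, take FIRST(<stmt>) ∪ {w} = { e, f, w }.
Union: FIRST(<cond>) = { e, f, w }.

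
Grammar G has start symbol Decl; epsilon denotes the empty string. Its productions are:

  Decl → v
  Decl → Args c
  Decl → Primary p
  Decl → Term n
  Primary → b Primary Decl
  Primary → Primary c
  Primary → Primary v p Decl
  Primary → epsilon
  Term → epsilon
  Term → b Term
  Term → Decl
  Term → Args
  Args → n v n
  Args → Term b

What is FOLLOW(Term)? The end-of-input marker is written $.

{ b, n }

In Decl → Term n: add FIRST(n) = { n }.
In Term → b Term: Term is at the end, add FOLLOW(Term) = { b, n }.
In Args → Term b: add FIRST(b) = { b }.
Union: FOLLOW(Term) = { b, n }.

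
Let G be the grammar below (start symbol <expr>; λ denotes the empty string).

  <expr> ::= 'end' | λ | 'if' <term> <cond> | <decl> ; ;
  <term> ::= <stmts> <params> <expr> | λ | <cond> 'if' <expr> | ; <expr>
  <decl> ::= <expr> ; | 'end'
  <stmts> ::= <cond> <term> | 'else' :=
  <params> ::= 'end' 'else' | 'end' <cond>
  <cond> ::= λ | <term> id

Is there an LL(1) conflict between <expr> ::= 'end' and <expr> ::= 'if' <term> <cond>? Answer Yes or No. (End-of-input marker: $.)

FIRST('end') = { 'end' } and FIRST('if' <term> <cond>) = { 'if' }.
The FIRST sets are disjoint and neither alternative is nullable — no conflict.

No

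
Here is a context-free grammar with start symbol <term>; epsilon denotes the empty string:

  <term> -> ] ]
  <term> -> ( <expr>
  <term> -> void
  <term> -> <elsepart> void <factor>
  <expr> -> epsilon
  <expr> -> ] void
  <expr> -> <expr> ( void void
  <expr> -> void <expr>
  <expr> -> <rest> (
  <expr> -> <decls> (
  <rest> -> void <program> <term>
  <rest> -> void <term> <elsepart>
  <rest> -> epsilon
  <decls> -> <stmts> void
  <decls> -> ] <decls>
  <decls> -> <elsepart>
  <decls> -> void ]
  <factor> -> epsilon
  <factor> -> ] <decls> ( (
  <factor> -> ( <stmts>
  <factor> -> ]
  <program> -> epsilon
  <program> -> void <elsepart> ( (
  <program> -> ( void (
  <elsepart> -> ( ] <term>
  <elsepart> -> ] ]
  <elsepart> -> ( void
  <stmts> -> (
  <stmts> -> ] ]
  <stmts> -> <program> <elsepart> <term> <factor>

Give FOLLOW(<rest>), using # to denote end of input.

In <expr> -> <rest> (: add FIRST(() = { ( }.
Union: FOLLOW(<rest>) = { ( }.

{ ( }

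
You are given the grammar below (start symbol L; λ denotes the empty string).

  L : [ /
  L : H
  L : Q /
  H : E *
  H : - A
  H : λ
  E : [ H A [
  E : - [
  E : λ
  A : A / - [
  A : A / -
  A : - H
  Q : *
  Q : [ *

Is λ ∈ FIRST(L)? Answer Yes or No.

L : H and each of H is nullable, so L ⇒* λ.

Yes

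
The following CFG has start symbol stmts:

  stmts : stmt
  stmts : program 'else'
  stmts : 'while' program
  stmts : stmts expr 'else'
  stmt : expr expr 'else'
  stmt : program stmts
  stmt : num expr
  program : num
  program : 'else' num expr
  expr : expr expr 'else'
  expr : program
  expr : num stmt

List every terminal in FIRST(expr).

{ 'else', num }

From expr : expr expr 'else': add FIRST(expr) = { 'else', num }.
From expr : program: add FIRST(program) = { 'else', num }.
expr : num stmt contributes {num}.
Union: FIRST(expr) = { 'else', num }.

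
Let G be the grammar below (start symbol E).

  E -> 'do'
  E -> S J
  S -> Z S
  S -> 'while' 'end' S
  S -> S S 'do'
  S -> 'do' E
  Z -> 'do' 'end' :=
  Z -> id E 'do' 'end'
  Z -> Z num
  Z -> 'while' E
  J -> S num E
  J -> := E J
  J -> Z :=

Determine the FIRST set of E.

E -> 'do' contributes {'do'}.
From E -> S J: add FIRST(S) = { 'do', 'while', id }.
Union: FIRST(E) = { 'do', 'while', id }.

{ 'do', 'while', id }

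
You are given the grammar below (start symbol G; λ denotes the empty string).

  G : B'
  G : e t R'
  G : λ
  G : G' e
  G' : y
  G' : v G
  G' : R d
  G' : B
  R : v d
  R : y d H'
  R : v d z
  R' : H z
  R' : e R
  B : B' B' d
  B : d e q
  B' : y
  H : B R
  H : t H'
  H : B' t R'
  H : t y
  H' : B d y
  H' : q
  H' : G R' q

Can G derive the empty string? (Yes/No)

G has an λ-production, so G ⇒ λ.

Yes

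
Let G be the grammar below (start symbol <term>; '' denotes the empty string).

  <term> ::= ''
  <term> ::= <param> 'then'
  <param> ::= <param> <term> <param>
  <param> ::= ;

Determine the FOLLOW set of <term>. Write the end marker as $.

{ $, ; }

<term> is the start symbol, so $ ∈ FOLLOW(<term>).
In <param> ::= <param> <term> <param>: add FIRST(<param>) = { ; }.
Union: FOLLOW(<term>) = { $, ; }.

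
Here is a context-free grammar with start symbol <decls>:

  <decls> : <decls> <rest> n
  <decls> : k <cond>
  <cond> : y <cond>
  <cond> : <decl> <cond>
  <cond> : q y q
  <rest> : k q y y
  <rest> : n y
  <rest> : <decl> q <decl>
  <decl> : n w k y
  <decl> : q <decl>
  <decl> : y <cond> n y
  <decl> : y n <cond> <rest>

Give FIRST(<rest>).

{ k, n, q, y }

<rest> : k q y y contributes {k}.
<rest> : n y contributes {n}.
From <rest> : <decl> q <decl>: add FIRST(<decl>) = { n, q, y }.
Union: FIRST(<rest>) = { k, n, q, y }.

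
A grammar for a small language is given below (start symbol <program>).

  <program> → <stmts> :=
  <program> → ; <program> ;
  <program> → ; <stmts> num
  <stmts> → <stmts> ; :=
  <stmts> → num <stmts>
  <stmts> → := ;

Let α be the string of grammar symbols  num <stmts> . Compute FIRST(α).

{ num }

num is a terminal; add {num} and stop.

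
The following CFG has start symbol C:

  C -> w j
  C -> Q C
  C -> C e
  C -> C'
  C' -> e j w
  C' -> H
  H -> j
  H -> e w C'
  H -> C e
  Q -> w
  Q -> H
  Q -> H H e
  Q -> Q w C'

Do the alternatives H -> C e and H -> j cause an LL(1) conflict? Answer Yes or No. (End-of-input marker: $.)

FIRST(C e) = { e, j, w } and FIRST(j) = { j }.
Both contain j, so the two alternatives are not disjoint — LL(1) conflict.

Yes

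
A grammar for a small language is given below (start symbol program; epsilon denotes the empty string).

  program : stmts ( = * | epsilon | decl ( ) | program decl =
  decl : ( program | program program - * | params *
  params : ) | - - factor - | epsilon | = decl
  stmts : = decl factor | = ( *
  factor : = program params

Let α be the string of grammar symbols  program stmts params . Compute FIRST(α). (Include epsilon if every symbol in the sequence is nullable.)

Add FIRST(program)\{epsilon} = { (, ), *, -, = }; program is nullable, continue.
Add FIRST(stmts) = { = }; stmts is not nullable, stop.

{ (, ), *, -, = }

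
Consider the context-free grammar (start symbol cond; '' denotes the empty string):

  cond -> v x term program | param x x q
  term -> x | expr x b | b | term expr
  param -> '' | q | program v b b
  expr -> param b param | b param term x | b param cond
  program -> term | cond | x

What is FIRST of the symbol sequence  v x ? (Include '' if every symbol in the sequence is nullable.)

{ v }

v is a terminal; add {v} and stop.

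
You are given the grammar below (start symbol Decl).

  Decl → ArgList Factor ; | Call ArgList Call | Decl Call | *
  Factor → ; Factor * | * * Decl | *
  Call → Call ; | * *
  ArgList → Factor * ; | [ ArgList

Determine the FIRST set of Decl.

From Decl → ArgList Factor ;: add FIRST(ArgList) = { *, ;, [ }.
From Decl → Call ArgList Call: add FIRST(Call) = { * }.
From Decl → Decl Call: add FIRST(Decl) = { *, ;, [ }.
Decl → * contributes {*}.
Union: FIRST(Decl) = { *, ;, [ }.

{ *, ;, [ }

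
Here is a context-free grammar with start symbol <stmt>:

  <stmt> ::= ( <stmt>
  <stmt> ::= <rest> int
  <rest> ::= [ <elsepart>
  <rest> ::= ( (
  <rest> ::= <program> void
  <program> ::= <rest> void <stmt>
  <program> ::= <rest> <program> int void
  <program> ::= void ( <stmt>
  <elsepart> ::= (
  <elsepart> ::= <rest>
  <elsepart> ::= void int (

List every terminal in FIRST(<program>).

From <program> ::= <rest> void <stmt>: add FIRST(<rest>) = { (, [, void }.
From <program> ::= <rest> <program> int void: add FIRST(<rest>) = { (, [, void }.
<program> ::= void ( <stmt> contributes {void}.
Union: FIRST(<program>) = { (, [, void }.

{ (, [, void }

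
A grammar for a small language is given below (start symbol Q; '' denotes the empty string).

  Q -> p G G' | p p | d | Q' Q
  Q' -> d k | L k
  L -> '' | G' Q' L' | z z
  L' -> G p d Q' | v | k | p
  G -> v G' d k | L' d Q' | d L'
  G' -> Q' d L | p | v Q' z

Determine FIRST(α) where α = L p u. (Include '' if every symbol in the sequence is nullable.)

{ d, k, p, v, z }

Add FIRST(L)\{''} = { d, k, p, v, z }; L is nullable, continue.
p is a terminal; add {p} and stop.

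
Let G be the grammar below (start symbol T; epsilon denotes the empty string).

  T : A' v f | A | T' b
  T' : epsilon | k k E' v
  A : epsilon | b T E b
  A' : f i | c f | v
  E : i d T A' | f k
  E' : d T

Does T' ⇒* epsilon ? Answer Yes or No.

T' has an epsilon-production, so T' ⇒ epsilon.

Yes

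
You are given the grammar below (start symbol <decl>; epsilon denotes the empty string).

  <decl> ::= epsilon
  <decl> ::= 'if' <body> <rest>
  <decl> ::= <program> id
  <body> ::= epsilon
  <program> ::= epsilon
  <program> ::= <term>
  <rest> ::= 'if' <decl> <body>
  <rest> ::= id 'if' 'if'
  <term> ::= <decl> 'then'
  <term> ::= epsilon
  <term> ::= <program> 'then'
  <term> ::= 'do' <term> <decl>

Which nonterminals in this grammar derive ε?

Directly nullable (have an epsilon-production): <decl>, <body>, <program>, <term>.
No other nonterminal has a production whose RHS symbols are all nullable.

{ <body>, <decl>, <program>, <term> }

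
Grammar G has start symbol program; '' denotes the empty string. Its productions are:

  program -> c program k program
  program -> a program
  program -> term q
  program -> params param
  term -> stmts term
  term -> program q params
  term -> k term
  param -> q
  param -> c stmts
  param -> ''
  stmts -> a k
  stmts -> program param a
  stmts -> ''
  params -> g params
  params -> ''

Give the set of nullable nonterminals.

Directly nullable (have an ''-production): param, stmts, params.
program -> params param with every symbol nullable, so program is nullable.
No other nonterminal has a production whose RHS symbols are all nullable.

{ param, params, program, stmts }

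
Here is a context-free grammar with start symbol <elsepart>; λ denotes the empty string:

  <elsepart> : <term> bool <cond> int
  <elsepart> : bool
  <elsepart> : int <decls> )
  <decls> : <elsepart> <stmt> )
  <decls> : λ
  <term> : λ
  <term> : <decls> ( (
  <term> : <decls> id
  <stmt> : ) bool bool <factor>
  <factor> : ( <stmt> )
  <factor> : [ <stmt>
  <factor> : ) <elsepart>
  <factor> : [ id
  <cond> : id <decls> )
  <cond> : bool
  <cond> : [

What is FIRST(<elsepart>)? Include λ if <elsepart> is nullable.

{ (, bool, id, int }

From <elsepart> : <term> bool <cond> int: <term> nullable, take FIRST(<term>) ∪ {bool} = { (, bool, id, int }.
<elsepart> : bool contributes {bool}.
<elsepart> : int <decls> ) contributes {int}.
Union: FIRST(<elsepart>) = { (, bool, id, int }.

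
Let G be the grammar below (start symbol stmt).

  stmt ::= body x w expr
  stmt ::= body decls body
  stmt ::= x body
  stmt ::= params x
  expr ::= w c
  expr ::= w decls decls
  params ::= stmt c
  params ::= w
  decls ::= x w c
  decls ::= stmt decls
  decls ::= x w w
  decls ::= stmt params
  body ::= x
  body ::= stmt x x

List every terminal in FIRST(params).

From params ::= stmt c: add FIRST(stmt) = { w, x }.
params ::= w contributes {w}.
Union: FIRST(params) = { w, x }.

{ w, x }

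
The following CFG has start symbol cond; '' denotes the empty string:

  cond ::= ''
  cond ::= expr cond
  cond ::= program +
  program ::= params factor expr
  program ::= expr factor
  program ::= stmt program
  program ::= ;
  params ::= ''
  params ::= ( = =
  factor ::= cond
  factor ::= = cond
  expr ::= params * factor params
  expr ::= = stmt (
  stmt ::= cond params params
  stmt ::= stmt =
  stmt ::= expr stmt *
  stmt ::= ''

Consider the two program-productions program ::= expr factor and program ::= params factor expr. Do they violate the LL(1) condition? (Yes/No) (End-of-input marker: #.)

FIRST(expr factor) = { (, *, = } and FIRST(params factor expr) = { (, *, ;, = }.
Both contain (, so the two alternatives are not disjoint — LL(1) conflict.

Yes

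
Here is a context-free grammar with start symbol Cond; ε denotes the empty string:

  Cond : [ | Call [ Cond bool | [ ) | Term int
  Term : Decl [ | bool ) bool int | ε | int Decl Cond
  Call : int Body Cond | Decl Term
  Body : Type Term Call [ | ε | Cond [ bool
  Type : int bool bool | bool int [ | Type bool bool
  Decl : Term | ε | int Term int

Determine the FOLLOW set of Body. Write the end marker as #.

In Call : int Body Cond: add FIRST(Cond) = { [, bool, int }.
Union: FOLLOW(Body) = { [, bool, int }.

{ [, bool, int }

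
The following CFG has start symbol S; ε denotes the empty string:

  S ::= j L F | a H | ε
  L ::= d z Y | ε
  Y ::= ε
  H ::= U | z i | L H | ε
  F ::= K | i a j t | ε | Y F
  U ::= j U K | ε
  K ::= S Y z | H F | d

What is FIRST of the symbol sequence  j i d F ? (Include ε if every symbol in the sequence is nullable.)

{ j }

j is a terminal; add {j} and stop.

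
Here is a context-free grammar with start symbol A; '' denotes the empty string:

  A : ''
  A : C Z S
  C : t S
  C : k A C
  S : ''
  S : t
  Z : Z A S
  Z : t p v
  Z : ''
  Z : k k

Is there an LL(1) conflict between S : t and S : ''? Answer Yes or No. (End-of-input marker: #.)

Yes

FIRST(t) = { t } and FIRST('') = { '' }.
The second alternative is nullable and FOLLOW(S) = { #, k, t } shares t with FIRST of the first — conflict.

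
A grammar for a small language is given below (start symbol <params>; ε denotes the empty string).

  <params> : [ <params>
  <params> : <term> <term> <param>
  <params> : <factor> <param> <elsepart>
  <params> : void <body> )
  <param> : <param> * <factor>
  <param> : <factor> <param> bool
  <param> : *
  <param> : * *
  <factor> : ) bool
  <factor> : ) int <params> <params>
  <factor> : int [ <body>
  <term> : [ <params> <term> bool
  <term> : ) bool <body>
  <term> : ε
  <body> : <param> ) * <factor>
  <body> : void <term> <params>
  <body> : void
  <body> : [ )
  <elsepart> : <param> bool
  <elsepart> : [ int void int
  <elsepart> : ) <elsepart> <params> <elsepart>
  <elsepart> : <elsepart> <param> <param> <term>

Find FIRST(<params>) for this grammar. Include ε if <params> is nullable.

<params> : [ <params> contributes {[}.
From <params> : <term> <term> <param>: <term>, <term> nullable, take FIRST(<term>) ∪ FIRST(<term>) ∪ FIRST(<param>) = { ), *, [, int }.
From <params> : <factor> <param> <elsepart>: add FIRST(<factor>) = { ), int }.
<params> : void <body> ) contributes {void}.
Union: FIRST(<params>) = { ), *, [, int, void }.

{ ), *, [, int, void }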